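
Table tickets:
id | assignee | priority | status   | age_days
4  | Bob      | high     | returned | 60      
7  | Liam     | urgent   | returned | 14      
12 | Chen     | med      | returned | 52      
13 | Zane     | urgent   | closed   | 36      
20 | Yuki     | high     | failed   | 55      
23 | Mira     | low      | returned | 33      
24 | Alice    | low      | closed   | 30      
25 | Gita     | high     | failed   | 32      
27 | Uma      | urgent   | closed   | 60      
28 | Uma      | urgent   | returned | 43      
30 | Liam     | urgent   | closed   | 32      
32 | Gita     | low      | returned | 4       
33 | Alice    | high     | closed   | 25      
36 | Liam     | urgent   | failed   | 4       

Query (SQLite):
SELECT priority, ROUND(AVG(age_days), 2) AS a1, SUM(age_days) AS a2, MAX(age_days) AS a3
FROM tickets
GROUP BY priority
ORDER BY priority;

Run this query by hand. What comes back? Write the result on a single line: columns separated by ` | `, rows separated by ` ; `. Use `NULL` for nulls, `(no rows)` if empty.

high | 43 | 172 | 60 ; low | 22.33 | 67 | 33 ; med | 52 | 52 | 52 ; urgent | 31.5 | 189 | 60

Group tickets by priority.
Per group compute: ROUND(AVG(age_days), 2), SUM(age_days), MAX(age_days).
  high: ids {4, 20, 25, 33} → ROUND(AVG(age_days), 2)=43, SUM(age_days)=172, MAX(age_days)=60
  low: ids {23, 24, 32} → ROUND(AVG(age_days), 2)=22.33, SUM(age_days)=67, MAX(age_days)=33
  med: ids {12} → ROUND(AVG(age_days), 2)=52, SUM(age_days)=52, MAX(age_days)=52
  urgent: ids {7, 13, 27, 28, 30, 36} → ROUND(AVG(age_days), 2)=31.5, SUM(age_days)=189, MAX(age_days)=60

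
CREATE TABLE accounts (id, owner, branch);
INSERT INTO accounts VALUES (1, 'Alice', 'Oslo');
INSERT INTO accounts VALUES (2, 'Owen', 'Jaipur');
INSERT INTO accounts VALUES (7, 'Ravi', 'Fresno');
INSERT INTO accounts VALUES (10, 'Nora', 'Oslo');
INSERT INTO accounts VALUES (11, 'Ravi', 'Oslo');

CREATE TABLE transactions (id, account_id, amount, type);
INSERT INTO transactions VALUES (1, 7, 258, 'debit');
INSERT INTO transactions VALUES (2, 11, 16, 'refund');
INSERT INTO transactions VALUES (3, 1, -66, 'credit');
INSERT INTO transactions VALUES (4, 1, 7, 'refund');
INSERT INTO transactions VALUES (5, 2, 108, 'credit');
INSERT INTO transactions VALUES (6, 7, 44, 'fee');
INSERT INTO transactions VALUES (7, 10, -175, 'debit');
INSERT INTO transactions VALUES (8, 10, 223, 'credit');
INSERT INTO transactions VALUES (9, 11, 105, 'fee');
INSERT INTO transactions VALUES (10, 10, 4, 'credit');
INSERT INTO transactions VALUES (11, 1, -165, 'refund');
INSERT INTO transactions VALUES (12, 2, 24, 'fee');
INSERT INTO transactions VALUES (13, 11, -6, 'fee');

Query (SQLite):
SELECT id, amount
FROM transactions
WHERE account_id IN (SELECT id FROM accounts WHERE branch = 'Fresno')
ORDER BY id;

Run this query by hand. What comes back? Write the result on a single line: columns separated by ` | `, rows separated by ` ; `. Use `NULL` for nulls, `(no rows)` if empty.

Inner query: accounts.id where branch = 'Fresno'.
Outer: keep transactions rows whose account_id is in that set.
Inner query → {7}

1 | 258 ; 6 | 44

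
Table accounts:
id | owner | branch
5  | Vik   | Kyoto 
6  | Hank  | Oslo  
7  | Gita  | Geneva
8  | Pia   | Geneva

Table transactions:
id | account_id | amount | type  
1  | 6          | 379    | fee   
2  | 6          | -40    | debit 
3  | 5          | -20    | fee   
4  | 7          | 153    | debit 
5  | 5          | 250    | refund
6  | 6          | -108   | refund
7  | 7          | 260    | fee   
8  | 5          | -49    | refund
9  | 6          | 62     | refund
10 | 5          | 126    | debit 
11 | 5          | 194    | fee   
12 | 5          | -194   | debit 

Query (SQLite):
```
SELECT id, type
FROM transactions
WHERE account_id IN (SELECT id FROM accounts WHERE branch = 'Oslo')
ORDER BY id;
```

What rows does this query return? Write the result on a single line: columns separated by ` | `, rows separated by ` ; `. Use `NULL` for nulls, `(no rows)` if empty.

Inner query: accounts.id where branch = 'Oslo'.
Outer: keep transactions rows whose account_id is in that set.
Inner query → {6}

1 | fee ; 2 | debit ; 6 | refund ; 9 | refund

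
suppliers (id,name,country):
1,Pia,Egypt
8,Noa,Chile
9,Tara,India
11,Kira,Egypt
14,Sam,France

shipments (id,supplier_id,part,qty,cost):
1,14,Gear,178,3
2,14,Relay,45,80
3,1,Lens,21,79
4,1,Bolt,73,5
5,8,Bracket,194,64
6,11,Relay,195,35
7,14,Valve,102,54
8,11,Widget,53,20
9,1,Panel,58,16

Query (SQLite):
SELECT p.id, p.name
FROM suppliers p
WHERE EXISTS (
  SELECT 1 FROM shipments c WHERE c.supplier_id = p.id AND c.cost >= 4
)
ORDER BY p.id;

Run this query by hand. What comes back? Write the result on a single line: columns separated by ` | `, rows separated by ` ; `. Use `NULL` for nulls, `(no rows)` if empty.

1 | Pia ; 8 | Noa ; 11 | Kira ; 14 | Sam

For each suppliers row, check whether any shipments with matching supplier_id has cost >= 4.
Keep rows where that is true.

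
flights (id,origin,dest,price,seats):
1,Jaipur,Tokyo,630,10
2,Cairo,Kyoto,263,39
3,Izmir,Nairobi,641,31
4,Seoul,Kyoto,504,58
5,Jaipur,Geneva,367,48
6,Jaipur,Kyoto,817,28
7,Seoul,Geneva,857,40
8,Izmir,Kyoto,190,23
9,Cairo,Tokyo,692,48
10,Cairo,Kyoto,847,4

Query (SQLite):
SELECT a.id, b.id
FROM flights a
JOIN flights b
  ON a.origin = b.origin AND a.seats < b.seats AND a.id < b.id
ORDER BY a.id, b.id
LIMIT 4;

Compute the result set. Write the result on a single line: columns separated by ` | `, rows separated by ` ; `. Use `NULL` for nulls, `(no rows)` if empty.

Pairs (a,b) with same origin, a.seats < b.seats, a.id < b.id.
origin groups: Cairo:{2,9,10} Izmir:{3,8} Jaipur:{1,5,6} Seoul:{4,7}
Ordered by (a.id, b.id); first 4.

1 | 5 ; 1 | 6 ; 2 | 9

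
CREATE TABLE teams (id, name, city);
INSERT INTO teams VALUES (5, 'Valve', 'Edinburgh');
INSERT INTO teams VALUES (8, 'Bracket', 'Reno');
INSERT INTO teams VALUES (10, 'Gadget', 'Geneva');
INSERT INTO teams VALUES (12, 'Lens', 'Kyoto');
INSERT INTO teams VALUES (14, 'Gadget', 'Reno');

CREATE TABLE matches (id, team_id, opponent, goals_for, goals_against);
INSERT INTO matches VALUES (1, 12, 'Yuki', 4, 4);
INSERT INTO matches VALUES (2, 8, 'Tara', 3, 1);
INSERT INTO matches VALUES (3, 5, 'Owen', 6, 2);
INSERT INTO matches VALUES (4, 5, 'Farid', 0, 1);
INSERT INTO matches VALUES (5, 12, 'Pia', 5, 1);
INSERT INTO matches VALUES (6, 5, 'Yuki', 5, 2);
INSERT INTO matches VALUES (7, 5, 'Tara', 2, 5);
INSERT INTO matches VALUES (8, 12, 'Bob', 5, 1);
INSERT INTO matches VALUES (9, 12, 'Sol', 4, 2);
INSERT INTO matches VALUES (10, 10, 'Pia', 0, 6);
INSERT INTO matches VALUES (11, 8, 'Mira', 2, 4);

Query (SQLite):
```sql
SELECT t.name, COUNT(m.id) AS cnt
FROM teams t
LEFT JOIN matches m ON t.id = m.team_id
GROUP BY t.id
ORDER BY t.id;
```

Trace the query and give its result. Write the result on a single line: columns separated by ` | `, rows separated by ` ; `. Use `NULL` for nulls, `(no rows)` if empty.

LEFT JOIN keeps every teams row; unmatched ones get NULL for matches columns.
Group by teams.id and compute COUNT(m.id). COUNT(col) of an all-NULL group is 0.
  5: ids {3, 4, 6, 7} → COUNT(m.id)=4
  8: ids {2, 11} → COUNT(m.id)=2
  10: ids {10} → COUNT(m.id)=1
  12: ids {1, 5, 8, 9} → COUNT(m.id)=4
  14: ids {—} → COUNT(m.id)=0

Valve | 4 ; Bracket | 2 ; Gadget | 1 ; Lens | 4 ; Gadget | 0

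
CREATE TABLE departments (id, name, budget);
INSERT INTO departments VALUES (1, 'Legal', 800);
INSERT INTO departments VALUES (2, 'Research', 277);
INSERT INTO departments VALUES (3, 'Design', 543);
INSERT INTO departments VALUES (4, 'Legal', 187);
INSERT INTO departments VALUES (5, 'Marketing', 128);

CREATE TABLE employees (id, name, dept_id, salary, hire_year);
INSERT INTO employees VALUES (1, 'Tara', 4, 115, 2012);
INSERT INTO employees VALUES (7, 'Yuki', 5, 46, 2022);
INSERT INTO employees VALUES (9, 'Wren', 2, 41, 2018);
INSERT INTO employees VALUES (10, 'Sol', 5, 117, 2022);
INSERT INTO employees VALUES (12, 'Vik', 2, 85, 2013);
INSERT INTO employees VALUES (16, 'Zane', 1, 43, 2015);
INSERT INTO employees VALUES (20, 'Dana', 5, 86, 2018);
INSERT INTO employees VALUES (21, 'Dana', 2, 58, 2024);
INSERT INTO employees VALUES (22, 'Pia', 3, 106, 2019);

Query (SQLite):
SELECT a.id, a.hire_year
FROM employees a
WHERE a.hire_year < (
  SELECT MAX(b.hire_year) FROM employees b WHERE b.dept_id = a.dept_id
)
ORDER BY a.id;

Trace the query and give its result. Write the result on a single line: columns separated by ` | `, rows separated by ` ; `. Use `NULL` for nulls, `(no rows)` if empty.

For each employees row a, compute MAX(hire_year) over rows sharing a.dept_id.
Keep row a if a.hire_year < that per-group MAX.
  dept_id=1: MAX(hire_year) = 2015
  dept_id=2: MAX(hire_year) = 2024
  dept_id=3: MAX(hire_year) = 2019
  dept_id=4: MAX(hire_year) = 2012
  dept_id=5: MAX(hire_year) = 2022

9 | 2018 ; 12 | 2013 ; 20 | 2018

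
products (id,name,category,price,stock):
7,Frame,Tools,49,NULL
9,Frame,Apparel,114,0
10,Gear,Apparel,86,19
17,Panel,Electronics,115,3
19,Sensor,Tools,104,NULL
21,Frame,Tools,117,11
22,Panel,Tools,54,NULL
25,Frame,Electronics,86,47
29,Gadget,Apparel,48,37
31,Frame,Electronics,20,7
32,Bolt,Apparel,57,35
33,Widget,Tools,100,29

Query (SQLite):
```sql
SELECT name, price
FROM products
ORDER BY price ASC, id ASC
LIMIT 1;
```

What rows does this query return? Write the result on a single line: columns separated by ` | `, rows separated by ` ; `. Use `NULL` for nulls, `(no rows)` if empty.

Sort by price asc, tiebreak id asc: (20, id=31), (48, id=29), (49, id=7), (54, id=22) …. Take first 1.

Frame | 20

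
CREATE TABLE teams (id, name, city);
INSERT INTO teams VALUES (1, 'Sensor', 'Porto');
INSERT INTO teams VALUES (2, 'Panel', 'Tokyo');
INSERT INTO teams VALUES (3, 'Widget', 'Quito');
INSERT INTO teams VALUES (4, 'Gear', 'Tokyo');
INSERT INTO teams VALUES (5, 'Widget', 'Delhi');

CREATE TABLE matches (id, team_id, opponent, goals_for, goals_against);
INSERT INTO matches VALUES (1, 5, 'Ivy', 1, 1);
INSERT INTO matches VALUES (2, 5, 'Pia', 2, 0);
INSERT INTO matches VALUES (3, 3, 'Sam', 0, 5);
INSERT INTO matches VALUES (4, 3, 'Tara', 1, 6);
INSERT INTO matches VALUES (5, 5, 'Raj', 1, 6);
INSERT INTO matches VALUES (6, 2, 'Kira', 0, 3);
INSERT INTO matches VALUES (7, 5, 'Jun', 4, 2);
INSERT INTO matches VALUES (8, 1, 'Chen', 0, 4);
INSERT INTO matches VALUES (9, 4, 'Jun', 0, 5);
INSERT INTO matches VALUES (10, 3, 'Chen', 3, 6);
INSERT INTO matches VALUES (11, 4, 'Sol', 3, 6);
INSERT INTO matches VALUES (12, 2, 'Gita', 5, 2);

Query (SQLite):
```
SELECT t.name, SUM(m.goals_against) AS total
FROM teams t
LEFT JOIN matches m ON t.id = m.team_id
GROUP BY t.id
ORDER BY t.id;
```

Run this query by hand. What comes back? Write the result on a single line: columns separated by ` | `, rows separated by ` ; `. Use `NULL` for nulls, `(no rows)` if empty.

Sensor | 4 ; Panel | 5 ; Widget | 17 ; Gear | 11 ; Widget | 9

LEFT JOIN keeps every teams row; unmatched ones get NULL for matches columns.
Group by teams.id and compute SUM(m.goals_against). SUM over an all-NULL group is NULL.
  1: ids {8} → SUM(m.goals_against)=4
  2: ids {6, 12} → SUM(m.goals_against)=5
  3: ids {3, 4, 10} → SUM(m.goals_against)=17
  4: ids {9, 11} → SUM(m.goals_against)=11
  5: ids {1, 2, 5, 7} → SUM(m.goals_against)=9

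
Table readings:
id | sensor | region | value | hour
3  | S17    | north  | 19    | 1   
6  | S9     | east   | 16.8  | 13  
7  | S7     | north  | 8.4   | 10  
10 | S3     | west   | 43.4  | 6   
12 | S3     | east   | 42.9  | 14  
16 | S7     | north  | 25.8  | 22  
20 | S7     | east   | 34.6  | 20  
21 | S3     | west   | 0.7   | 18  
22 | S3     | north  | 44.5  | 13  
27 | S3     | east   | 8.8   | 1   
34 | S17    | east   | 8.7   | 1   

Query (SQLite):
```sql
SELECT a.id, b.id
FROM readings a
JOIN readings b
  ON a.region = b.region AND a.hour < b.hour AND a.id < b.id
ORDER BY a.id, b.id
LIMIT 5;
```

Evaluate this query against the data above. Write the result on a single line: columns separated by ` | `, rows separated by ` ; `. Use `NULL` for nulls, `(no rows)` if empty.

3 | 7 ; 3 | 16 ; 3 | 22 ; 6 | 12 ; 6 | 20

Pairs (a,b) with same region, a.hour < b.hour, a.id < b.id.
region groups: east:{6,12,20,27,34} north:{3,7,16,22} west:{10,21}
Ordered by (a.id, b.id); first 5.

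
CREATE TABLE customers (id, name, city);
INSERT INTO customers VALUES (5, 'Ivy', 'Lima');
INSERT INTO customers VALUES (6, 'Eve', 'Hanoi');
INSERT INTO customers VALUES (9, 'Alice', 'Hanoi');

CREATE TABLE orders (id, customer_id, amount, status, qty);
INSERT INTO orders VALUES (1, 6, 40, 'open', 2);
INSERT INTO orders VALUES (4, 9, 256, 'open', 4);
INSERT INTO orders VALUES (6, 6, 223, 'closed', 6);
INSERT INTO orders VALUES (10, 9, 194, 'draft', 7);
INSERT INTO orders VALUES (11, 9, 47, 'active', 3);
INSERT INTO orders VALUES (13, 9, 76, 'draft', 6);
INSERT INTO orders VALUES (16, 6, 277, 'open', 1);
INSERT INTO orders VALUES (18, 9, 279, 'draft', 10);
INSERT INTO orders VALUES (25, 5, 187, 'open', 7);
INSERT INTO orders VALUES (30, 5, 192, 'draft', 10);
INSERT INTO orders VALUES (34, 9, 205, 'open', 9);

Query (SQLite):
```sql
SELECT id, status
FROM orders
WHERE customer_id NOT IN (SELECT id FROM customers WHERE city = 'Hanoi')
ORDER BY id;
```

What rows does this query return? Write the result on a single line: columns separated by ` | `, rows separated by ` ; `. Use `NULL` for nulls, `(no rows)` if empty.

Inner query: customers.id where city = 'Hanoi'.
Outer: keep orders rows whose customer_id is not in that set.
Inner query → {6, 9}

25 | open ; 30 | draft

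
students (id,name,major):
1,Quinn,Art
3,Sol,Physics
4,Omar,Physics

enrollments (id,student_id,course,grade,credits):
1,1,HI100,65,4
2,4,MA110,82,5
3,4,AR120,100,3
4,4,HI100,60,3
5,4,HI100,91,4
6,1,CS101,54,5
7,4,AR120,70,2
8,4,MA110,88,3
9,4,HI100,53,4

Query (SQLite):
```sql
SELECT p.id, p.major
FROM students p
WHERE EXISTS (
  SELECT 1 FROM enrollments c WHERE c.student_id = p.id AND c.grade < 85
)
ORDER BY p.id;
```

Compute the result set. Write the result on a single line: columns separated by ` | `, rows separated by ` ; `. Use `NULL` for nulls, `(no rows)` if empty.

1 | Art ; 4 | Physics

For each students row, check whether any enrollments with matching student_id has grade < 85.
Keep rows where that is true.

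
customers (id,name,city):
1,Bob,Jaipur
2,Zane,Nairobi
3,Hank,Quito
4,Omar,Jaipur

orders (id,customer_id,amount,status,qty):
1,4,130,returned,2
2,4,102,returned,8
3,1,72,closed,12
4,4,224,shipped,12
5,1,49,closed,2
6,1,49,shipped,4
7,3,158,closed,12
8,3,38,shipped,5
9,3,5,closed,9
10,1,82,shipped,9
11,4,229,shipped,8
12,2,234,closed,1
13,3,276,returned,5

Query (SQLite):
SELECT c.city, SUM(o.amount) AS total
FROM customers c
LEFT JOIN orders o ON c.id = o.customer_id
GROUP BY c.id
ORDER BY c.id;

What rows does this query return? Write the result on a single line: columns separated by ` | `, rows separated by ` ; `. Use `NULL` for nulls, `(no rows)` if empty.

Jaipur | 252 ; Nairobi | 234 ; Quito | 477 ; Jaipur | 685

LEFT JOIN keeps every customers row; unmatched ones get NULL for orders columns.
Group by customers.id and compute SUM(o.amount). SUM over an all-NULL group is NULL.
  1: ids {3, 5, 6, 10} → SUM(o.amount)=252
  2: ids {12} → SUM(o.amount)=234
  3: ids {7, 8, 9, 13} → SUM(o.amount)=477
  4: ids {1, 2, 4, 11} → SUM(o.amount)=685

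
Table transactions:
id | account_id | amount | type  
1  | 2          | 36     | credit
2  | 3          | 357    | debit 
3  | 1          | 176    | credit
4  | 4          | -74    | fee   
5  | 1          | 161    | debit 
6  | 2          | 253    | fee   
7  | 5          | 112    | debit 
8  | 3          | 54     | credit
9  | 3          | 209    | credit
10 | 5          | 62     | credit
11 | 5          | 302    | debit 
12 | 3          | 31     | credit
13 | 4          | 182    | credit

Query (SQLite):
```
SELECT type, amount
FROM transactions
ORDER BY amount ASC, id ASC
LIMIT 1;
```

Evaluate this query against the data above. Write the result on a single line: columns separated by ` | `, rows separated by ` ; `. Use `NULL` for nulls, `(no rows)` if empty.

Sort by amount asc, tiebreak id asc: (-74, id=4), (31, id=12), (36, id=1), (54, id=8) …. Take first 1.

fee | -74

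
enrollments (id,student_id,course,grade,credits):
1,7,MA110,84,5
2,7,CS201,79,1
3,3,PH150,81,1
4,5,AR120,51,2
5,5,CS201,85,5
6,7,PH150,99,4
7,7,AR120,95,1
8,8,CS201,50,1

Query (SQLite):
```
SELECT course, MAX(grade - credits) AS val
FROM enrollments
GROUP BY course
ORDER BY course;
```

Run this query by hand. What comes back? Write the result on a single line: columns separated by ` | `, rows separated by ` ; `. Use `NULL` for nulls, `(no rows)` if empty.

AR120 | 94 ; CS201 | 80 ; MA110 | 79 ; PH150 | 95

For each row compute grade - credits.
Group by course; take MAX of the expression per group.
  AR120: ids {4, 7} → MAX(grade - credits)=94
  CS201: ids {2, 5, 8} → MAX(grade - credits)=80
  MA110: ids {1} → MAX(grade - credits)=79
  PH150: ids {3, 6} → MAX(grade - credits)=95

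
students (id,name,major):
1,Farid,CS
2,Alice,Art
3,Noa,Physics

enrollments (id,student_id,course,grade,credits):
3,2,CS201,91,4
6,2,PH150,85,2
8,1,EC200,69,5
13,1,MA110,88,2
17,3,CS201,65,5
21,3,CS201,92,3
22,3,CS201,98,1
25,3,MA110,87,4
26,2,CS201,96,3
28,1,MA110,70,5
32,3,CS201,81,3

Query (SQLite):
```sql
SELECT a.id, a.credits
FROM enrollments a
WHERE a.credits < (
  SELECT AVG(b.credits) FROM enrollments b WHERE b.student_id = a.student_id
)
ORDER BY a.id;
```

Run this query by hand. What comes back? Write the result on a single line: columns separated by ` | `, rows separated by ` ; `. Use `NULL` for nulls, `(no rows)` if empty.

For each enrollments row a, compute AVG(credits) over rows sharing a.student_id.
Keep row a if a.credits < that per-group AVG.
  student_id=1: AVG(credits) = 4.0
  student_id=2: AVG(credits) = 3.0
  student_id=3: AVG(credits) = 3.2

6 | 2 ; 13 | 2 ; 21 | 3 ; 22 | 1 ; 32 | 3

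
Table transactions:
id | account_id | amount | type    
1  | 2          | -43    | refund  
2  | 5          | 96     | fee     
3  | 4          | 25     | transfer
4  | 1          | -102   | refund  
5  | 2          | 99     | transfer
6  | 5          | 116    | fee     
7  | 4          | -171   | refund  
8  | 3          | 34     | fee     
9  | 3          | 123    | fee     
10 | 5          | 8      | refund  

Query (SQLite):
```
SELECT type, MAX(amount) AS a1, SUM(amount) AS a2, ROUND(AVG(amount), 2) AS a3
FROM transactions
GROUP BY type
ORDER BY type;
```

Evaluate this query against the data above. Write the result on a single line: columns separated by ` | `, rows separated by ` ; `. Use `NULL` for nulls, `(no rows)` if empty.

Group transactions by type.
Per group compute: MAX(amount), SUM(amount), ROUND(AVG(amount), 2).
  fee: ids {2, 6, 8, 9} → MAX(amount)=123, SUM(amount)=369, ROUND(AVG(amount), 2)=92.25
  refund: ids {1, 4, 7, 10} → MAX(amount)=8, SUM(amount)=-308, ROUND(AVG(amount), 2)=-77
  transfer: ids {3, 5} → MAX(amount)=99, SUM(amount)=124, ROUND(AVG(amount), 2)=62

fee | 123 | 369 | 92.25 ; refund | 8 | -308 | -77 ; transfer | 99 | 124 | 62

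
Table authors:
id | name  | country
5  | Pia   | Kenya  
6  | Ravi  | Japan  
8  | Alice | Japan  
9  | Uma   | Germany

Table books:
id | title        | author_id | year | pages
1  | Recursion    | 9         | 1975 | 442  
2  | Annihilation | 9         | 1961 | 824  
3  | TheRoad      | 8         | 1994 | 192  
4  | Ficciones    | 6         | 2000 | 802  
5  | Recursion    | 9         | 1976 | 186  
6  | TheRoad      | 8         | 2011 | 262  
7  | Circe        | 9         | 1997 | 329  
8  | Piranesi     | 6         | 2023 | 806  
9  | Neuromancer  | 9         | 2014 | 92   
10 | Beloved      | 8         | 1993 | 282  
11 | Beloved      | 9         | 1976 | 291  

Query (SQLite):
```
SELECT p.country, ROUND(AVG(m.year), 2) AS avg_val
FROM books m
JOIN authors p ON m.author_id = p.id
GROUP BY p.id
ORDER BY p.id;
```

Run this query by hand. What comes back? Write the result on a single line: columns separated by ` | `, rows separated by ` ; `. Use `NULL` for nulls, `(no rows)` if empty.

Japan | 2011.5 ; Japan | 1999.33 ; Germany | 1983.17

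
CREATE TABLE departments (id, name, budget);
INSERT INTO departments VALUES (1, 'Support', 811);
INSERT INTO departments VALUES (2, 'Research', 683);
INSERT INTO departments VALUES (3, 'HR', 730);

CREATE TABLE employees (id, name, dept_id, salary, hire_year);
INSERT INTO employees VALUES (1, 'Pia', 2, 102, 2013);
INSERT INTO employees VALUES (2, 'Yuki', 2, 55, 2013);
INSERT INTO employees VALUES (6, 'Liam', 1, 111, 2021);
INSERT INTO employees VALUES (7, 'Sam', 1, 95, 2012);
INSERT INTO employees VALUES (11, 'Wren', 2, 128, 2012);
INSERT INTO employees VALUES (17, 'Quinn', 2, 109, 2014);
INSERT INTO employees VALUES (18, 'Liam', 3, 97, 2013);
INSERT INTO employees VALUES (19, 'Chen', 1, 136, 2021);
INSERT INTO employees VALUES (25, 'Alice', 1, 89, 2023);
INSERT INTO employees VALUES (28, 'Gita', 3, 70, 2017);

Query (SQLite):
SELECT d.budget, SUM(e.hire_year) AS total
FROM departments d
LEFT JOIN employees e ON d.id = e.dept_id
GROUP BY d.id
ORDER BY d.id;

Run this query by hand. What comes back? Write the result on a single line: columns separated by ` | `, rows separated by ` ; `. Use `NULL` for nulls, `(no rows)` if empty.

LEFT JOIN keeps every departments row; unmatched ones get NULL for employees columns.
Group by departments.id and compute SUM(e.hire_year). SUM over an all-NULL group is NULL.
  1: ids {6, 7, 19, 25} → SUM(e.hire_year)=8077
  2: ids {1, 2, 11, 17} → SUM(e.hire_year)=8052
  3: ids {18, 28} → SUM(e.hire_year)=4030

811 | 8077 ; 683 | 8052 ; 730 | 4030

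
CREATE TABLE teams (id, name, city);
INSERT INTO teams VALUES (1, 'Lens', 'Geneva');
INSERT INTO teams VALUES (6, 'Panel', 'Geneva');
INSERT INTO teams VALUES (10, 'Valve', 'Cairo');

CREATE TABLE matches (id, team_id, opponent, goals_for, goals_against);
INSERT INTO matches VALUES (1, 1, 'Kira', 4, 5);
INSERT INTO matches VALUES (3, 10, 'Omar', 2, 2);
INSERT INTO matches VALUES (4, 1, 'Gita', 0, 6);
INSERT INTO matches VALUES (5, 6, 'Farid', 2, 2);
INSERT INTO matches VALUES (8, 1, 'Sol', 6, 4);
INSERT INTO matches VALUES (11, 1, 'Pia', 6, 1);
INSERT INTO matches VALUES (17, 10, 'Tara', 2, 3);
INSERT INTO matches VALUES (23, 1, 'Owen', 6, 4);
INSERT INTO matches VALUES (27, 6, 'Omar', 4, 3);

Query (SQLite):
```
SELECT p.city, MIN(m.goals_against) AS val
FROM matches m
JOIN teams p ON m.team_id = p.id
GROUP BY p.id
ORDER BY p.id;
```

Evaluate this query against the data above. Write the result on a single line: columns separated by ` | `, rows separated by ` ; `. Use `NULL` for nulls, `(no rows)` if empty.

Geneva | 1 ; Geneva | 2 ; Cairo | 2

Join each matches row to its teams via team_id.
Group joined rows by teams.id; compute MIN(m.goals_against) per group.
  1: ids {1, 4, 8, 11, 23} → MIN(m.goals_against)=1
  6: ids {5, 27} → MIN(m.goals_against)=2
  10: ids {3, 17} → MIN(m.goals_against)=2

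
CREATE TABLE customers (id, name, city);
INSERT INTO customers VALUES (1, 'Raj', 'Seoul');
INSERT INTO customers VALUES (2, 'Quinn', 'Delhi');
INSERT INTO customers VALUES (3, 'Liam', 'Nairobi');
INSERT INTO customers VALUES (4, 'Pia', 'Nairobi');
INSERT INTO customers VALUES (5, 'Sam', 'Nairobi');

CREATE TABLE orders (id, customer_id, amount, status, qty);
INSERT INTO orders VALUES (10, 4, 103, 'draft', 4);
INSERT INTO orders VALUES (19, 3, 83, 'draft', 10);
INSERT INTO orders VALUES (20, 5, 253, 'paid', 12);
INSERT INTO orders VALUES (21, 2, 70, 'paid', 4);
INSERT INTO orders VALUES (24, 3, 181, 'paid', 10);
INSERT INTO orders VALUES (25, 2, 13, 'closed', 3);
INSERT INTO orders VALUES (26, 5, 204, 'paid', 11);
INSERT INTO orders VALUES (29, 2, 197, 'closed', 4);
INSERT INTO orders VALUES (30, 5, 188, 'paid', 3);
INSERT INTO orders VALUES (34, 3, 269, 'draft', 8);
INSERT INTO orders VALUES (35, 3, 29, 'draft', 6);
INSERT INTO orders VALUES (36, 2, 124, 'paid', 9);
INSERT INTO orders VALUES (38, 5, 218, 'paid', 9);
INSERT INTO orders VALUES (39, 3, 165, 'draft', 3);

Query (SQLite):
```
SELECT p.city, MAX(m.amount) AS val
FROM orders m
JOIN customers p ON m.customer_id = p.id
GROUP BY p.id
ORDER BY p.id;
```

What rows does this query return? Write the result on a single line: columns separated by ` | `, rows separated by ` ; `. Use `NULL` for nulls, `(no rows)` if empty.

Join each orders row to its customers via customer_id.
Group joined rows by customers.id; compute MAX(m.amount) per group.
  2: ids {21, 25, 29, 36} → MAX(m.amount)=197
  3: ids {19, 24, 34, 35, 39} → MAX(m.amount)=269
  4: ids {10} → MAX(m.amount)=103
  5: ids {20, 26, 30, 38} → MAX(m.amount)=253

Delhi | 197 ; Nairobi | 269 ; Nairobi | 103 ; Nairobi | 253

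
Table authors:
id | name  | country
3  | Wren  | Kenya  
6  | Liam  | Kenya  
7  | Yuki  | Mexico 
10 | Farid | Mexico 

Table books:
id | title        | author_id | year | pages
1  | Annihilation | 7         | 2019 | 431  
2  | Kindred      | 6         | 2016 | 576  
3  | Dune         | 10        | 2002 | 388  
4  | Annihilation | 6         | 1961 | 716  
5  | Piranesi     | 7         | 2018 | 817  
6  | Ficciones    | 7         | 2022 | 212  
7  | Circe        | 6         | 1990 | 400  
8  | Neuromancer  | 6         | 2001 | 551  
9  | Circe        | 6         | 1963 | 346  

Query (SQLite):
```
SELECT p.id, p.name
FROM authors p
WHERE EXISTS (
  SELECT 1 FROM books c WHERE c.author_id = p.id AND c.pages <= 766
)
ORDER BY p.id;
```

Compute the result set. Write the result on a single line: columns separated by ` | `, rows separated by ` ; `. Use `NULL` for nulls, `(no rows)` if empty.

For each authors row, check whether any books with matching author_id has pages <= 766.
Keep rows where that is true.

6 | Liam ; 7 | Yuki ; 10 | Farid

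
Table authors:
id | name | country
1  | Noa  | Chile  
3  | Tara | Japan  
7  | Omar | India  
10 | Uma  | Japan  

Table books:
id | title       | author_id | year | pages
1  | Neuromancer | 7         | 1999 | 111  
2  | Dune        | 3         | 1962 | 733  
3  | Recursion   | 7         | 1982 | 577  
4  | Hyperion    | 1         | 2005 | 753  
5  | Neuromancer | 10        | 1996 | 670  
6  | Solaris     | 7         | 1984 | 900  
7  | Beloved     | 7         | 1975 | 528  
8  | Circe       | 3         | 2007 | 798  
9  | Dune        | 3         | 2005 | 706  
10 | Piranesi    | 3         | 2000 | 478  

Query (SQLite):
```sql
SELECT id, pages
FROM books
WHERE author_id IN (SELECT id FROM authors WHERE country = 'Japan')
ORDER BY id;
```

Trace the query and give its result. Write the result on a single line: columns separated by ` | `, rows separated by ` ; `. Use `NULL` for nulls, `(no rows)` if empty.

2 | 733 ; 5 | 670 ; 8 | 798 ; 9 | 706 ; 10 | 478

Inner query: authors.id where country = 'Japan'.
Outer: keep books rows whose author_id is in that set.
Inner query → {3, 10}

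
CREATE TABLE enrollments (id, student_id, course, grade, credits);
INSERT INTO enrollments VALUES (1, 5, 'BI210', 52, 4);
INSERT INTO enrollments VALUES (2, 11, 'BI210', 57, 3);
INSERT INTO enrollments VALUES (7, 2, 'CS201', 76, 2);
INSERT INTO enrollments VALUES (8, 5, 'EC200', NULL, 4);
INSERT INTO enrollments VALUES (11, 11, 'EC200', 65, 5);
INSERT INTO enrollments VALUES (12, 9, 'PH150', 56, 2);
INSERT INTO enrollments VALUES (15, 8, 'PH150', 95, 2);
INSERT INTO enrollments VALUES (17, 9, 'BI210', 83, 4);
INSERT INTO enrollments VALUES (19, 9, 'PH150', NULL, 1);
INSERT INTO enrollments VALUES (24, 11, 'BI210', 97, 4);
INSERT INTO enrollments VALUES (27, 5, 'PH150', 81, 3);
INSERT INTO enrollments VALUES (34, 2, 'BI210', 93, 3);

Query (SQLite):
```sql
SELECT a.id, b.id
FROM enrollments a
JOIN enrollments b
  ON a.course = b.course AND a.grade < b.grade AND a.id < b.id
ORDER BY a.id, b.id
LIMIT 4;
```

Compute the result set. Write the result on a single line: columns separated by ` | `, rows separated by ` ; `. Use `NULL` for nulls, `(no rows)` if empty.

Pairs (a,b) with same course, a.grade < b.grade, a.id < b.id.
course groups: BI210:{1,2,17,24,34} CS201:{7} EC200:{8,11} PH150:{12,15,19,27}
Ordered by (a.id, b.id); first 4.

1 | 2 ; 1 | 17 ; 1 | 24 ; 1 | 34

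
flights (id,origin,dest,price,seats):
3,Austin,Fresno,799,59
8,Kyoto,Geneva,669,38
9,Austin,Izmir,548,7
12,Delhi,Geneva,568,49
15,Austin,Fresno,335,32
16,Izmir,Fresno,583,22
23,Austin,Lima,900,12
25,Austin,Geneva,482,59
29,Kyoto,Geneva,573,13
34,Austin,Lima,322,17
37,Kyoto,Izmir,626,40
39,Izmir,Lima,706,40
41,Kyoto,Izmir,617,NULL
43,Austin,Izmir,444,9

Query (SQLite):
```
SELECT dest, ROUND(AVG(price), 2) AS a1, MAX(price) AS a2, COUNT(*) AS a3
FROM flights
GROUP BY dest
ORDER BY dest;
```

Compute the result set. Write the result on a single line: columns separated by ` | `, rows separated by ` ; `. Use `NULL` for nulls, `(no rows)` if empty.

Fresno | 572.33 | 799 | 3 ; Geneva | 573 | 669 | 4 ; Izmir | 558.75 | 626 | 4 ; Lima | 642.67 | 900 | 3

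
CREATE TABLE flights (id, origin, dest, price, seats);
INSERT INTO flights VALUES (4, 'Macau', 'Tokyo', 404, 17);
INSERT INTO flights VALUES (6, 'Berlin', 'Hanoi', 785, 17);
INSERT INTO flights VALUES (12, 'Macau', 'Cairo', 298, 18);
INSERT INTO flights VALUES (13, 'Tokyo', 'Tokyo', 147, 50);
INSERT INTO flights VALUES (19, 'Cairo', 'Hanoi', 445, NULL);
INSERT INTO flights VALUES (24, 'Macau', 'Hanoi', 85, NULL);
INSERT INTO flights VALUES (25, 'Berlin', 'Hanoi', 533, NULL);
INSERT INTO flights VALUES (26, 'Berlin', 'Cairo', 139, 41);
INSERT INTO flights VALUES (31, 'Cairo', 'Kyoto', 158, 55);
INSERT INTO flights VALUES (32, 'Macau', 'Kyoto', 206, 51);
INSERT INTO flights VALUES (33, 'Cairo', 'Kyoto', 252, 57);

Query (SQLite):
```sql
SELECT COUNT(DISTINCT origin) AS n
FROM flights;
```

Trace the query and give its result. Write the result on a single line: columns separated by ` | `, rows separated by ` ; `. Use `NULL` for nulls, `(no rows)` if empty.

Count distinct non-NULL origin values.

4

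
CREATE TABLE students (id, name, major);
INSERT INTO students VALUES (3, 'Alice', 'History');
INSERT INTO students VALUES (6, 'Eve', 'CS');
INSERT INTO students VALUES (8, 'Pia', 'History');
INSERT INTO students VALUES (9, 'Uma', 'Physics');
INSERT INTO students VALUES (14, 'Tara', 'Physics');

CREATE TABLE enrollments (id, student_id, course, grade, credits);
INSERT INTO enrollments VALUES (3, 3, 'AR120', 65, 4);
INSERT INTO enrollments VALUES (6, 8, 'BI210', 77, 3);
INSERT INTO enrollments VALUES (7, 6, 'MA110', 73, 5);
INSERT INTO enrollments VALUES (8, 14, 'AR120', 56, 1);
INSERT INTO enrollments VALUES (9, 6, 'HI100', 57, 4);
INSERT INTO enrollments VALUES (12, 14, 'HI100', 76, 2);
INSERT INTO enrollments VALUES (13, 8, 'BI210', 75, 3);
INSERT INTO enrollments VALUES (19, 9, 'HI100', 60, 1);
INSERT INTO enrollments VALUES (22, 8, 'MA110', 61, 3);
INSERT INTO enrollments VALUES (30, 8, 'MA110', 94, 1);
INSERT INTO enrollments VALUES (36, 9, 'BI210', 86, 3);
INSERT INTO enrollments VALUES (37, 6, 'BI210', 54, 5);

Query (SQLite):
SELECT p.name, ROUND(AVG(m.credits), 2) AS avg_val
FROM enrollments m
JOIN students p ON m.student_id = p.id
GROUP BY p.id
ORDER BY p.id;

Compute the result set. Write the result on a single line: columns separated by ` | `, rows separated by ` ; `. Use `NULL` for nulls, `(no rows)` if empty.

Join each enrollments row to its students via student_id.
Group joined rows by students.id; compute ROUND(AVG(m.credits), 2) per group.
  3: ids {3} → ROUND(AVG(m.credits), 2)=4
  6: ids {7, 9, 37} → ROUND(AVG(m.credits), 2)=4.67
  8: ids {6, 13, 22, 30} → ROUND(AVG(m.credits), 2)=2.5
  9: ids {19, 36} → ROUND(AVG(m.credits), 2)=2
  14: ids {8, 12} → ROUND(AVG(m.credits), 2)=1.5

Alice | 4 ; Eve | 4.67 ; Pia | 2.5 ; Uma | 2 ; Tara | 1.5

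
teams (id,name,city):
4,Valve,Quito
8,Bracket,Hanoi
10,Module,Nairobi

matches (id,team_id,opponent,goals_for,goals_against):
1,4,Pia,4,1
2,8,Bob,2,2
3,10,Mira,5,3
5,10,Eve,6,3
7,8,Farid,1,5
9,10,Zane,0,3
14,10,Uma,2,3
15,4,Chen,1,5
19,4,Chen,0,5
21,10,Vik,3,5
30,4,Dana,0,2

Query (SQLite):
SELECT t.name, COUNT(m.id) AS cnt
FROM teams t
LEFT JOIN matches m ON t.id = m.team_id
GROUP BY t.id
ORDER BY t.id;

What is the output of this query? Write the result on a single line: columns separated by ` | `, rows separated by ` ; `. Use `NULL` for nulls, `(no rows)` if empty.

Valve | 4 ; Bracket | 2 ; Module | 5

LEFT JOIN keeps every teams row; unmatched ones get NULL for matches columns.
Group by teams.id and compute COUNT(m.id). COUNT(col) of an all-NULL group is 0.
  4: ids {1, 15, 19, 30} → COUNT(m.id)=4
  8: ids {2, 7} → COUNT(m.id)=2
  10: ids {3, 5, 9, 14, 21} → COUNT(m.id)=5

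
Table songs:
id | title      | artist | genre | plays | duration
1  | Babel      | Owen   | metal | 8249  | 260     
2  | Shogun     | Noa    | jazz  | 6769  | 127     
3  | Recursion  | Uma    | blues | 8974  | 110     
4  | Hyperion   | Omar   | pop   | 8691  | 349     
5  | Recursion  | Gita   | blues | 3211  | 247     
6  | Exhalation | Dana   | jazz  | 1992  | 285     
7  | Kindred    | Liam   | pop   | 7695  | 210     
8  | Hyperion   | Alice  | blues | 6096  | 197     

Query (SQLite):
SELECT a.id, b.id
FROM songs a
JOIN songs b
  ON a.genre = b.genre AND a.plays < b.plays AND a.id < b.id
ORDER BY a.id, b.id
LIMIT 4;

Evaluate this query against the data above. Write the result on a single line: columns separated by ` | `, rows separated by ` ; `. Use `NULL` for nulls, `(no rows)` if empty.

Pairs (a,b) with same genre, a.plays < b.plays, a.id < b.id.
genre groups: blues:{3,5,8} jazz:{2,6} metal:{1} pop:{4,7}
Ordered by (a.id, b.id); first 4.

5 | 8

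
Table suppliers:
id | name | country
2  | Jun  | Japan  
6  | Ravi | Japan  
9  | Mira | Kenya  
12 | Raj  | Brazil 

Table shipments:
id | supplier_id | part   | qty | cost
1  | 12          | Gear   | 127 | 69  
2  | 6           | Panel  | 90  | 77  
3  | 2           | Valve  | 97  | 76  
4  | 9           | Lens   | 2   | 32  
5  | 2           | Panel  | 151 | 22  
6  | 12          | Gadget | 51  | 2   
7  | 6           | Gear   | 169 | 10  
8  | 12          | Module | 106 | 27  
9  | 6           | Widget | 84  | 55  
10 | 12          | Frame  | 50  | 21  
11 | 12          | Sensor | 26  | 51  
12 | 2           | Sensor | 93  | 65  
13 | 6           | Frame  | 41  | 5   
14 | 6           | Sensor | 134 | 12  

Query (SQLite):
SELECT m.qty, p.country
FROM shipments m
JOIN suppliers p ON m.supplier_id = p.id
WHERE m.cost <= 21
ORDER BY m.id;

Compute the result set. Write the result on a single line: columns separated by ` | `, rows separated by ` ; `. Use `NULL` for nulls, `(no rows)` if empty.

Each shipments row matches the suppliers row where supplier_id = suppliers.id.
Then keep rows with m.cost <= 21.

51 | Brazil ; 169 | Japan ; 50 | Brazil ; 41 | Japan ; 134 | Japan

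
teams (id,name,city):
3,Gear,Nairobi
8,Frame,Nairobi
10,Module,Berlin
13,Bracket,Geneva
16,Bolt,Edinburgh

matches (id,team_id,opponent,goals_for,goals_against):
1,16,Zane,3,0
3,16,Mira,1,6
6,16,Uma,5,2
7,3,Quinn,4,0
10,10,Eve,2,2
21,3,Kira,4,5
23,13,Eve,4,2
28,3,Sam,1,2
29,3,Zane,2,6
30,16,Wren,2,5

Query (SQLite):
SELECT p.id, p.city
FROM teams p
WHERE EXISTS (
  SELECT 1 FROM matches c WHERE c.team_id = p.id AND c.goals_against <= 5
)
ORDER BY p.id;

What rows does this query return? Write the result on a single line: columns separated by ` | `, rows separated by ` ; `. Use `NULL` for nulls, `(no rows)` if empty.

3 | Nairobi ; 10 | Berlin ; 13 | Geneva ; 16 | Edinburgh

For each teams row, check whether any matches with matching team_id has goals_against <= 5.
Keep rows where that is true.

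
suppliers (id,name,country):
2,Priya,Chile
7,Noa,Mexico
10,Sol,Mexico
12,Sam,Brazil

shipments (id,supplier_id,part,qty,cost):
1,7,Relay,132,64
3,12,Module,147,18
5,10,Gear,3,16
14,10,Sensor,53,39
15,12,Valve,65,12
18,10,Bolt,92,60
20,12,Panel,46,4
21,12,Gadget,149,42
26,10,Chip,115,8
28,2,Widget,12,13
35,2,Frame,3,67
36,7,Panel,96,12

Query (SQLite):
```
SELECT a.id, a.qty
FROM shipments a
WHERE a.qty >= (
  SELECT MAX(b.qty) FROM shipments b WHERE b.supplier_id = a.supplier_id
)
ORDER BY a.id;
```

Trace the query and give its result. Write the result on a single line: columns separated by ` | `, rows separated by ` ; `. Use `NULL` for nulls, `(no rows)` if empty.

For each shipments row a, compute MAX(qty) over rows sharing a.supplier_id.
Keep row a if a.qty >= that per-group MAX.
  supplier_id=2: MAX(qty) = 12
  supplier_id=7: MAX(qty) = 132
  supplier_id=10: MAX(qty) = 115
  supplier_id=12: MAX(qty) = 149

1 | 132 ; 21 | 149 ; 26 | 115 ; 28 | 12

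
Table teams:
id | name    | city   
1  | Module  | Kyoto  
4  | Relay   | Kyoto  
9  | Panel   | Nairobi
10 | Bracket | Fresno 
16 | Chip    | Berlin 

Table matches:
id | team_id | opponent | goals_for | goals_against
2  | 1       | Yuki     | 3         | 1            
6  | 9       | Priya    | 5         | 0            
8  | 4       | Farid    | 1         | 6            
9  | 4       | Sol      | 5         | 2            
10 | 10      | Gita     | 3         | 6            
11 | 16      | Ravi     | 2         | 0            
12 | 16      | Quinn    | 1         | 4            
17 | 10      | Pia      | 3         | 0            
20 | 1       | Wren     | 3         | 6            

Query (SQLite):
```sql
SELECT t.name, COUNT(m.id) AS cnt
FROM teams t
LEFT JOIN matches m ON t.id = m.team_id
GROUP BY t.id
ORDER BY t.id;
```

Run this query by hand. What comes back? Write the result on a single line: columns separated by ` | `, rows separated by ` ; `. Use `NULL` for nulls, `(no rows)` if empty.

Module | 2 ; Relay | 2 ; Panel | 1 ; Bracket | 2 ; Chip | 2

LEFT JOIN keeps every teams row; unmatched ones get NULL for matches columns.
Group by teams.id and compute COUNT(m.id). COUNT(col) of an all-NULL group is 0.
  1: ids {2, 20} → COUNT(m.id)=2
  4: ids {8, 9} → COUNT(m.id)=2
  9: ids {6} → COUNT(m.id)=1
  10: ids {10, 17} → COUNT(m.id)=2
  16: ids {11, 12} → COUNT(m.id)=2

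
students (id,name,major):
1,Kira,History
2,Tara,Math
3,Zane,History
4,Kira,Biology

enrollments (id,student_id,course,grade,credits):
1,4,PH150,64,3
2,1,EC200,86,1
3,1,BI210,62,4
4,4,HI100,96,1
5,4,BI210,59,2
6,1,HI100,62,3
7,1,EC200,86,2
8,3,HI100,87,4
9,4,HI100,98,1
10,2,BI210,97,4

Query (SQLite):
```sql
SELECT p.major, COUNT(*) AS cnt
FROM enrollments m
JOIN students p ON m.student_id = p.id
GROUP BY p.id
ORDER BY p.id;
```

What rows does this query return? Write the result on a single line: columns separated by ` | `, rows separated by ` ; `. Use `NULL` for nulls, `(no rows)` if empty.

Join each enrollments row to its students via student_id.
Group joined rows by students.id; compute COUNT(*) per group.
  1: ids {2, 3, 6, 7} → COUNT(*)=4
  2: ids {10} → COUNT(*)=1
  3: ids {8} → COUNT(*)=1
  4: ids {1, 4, 5, 9} → COUNT(*)=4

History | 4 ; Math | 1 ; History | 1 ; Biology | 4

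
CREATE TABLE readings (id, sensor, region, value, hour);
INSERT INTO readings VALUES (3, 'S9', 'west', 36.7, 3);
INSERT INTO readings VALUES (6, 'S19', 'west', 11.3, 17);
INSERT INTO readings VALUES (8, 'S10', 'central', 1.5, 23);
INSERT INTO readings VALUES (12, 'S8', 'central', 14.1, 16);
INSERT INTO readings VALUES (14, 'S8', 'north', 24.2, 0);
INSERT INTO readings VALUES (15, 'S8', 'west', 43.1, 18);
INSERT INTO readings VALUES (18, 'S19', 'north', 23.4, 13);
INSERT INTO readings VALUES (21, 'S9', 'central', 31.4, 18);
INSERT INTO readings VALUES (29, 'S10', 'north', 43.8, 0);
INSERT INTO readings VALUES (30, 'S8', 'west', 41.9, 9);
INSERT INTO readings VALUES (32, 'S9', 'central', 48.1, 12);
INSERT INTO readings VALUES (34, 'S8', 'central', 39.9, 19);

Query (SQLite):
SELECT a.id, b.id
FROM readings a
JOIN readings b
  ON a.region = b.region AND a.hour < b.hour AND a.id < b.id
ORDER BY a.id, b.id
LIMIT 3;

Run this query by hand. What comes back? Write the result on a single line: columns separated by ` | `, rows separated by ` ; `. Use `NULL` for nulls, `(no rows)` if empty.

3 | 6 ; 3 | 15 ; 3 | 30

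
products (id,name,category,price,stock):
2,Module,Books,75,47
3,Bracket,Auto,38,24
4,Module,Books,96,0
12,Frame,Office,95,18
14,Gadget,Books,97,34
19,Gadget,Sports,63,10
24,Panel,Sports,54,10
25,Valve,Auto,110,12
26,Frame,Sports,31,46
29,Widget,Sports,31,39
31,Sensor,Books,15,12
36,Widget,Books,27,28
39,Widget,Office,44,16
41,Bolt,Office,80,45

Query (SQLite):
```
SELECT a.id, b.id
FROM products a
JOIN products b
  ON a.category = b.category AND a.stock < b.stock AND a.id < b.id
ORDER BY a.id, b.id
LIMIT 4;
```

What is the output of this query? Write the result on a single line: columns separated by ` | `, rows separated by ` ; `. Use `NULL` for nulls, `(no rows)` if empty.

Pairs (a,b) with same category, a.stock < b.stock, a.id < b.id.
category groups: Auto:{3,25} Books:{2,4,14,31,36} Office:{12,39,41} Sports:{19,24,26,29}
Ordered by (a.id, b.id); first 4.

4 | 14 ; 4 | 31 ; 4 | 36 ; 12 | 41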